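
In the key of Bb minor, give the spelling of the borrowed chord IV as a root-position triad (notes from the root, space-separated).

Eb G Bb

The root, Eb, is scale degree 4 — the same note in Bb minor and Bb major; only the chord quality changes. In Bb major the chord on Eb is Eb–G–Bb.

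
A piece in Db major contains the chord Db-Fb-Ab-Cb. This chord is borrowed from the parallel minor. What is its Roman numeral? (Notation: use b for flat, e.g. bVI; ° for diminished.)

The root Db is the diatonic 1st degree of Db major; the borrowing shows in the chord quality. The diatonic chord on degree 1 would be Db (I), but Db–Fb–Ab–Cb is the minor-seventh chord from Db minor. As a borrowed chord it is labeled i7.

i7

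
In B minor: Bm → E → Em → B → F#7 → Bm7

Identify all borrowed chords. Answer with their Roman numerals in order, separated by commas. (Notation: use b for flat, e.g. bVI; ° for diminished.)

IV, I

In B minor (with V from harmonic minor) the diatonic chords are Bm, C#dim, D, Em, F#, G, A. Bm, Em, F#7 and Bm7 are all diatonic. But E (E–G#–B) is foreign: the diatonic iv on degree 4 is Em, whereas E comes from B major. It is labeled IV. B (B–D#–F#) is not: scale degree 1 in B minor carries Bm (i). In B major the chord on that degree is B, so here it functions as I, borrowed from the parallel major.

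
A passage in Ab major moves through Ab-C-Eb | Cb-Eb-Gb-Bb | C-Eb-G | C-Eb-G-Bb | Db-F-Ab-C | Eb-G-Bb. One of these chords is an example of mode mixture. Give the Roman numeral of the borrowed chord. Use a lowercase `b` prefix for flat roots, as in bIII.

bIIImaj7

Ab major has the diatonic set Ab, Bbm, Cm, Db, Eb, Fm, Gdim. Ab–C–Eb = Ab, C–Eb–G = Cm, C–Eb–G–Bb = Cm7, Db–F–Ab–C = Dbmaj7 and Eb–G–Bb = Eb are all diatonic. But Cb–Eb–Gb–Bb is foreign: the diatonic iii on degree 3 is Cm, whereas Cbmaj7 comes from Ab minor. It is labeled bIIImaj7.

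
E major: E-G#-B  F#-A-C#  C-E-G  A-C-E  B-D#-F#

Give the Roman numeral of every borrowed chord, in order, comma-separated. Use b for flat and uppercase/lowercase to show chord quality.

In E major the diatonic chords are E, F#m, G#m, A, B, C#m, D#dim. Of the given chords, E–G#–B = E, F#–A–C# = F#m and B–D#–F# = B are diatonic. But C–E–G is foreign: the diatonic vi on degree 6 is C#m, whereas C comes from E minor. It is labeled bVI. But A–C–E is foreign: the diatonic IV on degree 4 is A, whereas Am comes from E minor. It is labeled iv.

bVI, iv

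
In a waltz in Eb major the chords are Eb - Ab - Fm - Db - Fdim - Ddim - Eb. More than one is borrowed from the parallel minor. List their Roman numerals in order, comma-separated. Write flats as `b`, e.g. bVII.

bVII, ii°

The diatonic triads in Eb major are Eb, Fm, Gm, Ab, Bb, Cm, Ddim. Of the given chords, Eb, Ab, Fm and Ddim are diatonic. Db (Db–F–Ab) is not: scale degree 7 in Eb major carries Ddim (vii°). In Eb minor the chord on that degree is Db, so here it functions as bVII, borrowed from the parallel minor. Fdim (F–Ab–Cb) is not: scale degree 2 in Eb major carries Fm (ii). In Eb minor the chord on that degree is Fdim, so here it functions as ii°, borrowed from the parallel minor.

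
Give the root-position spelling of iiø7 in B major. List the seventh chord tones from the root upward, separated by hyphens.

C#-E-G-B

The root, C#, is scale degree 2 — the same note in B major and B minor; only the chord quality changes. In B minor the chord on C# is C#–E–G–B.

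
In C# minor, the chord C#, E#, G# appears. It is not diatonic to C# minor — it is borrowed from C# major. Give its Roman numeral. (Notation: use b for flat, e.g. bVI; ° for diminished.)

The root C# is the diatonic 1st degree of C# minor; the borrowing shows in the chord quality. The diatonic chord on degree 1 would be C#m (i), but C#–E#–G# is the major chord from C# major. As a borrowed chord it is labeled I.

I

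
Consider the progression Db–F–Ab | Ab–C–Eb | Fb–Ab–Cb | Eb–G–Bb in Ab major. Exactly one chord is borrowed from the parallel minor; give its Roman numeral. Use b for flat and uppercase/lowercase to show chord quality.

bVI

The diatonic triads in Ab major are Ab, Bbm, Cm, Db, Eb, Fm, Gdim. Db–F–Ab = Db, Ab–C–Eb = Ab and Eb–G–Bb = Eb are all diatonic. But Fb–Ab–Cb is foreign: the diatonic vi on degree 6 is Fm, whereas Fb comes from Ab minor. It is labeled bVI.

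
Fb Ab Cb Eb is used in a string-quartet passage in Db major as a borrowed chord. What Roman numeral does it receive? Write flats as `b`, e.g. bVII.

bIIImaj7

In Db major scale degree 3 is F; Fb is its lowered form, from Db minor. Diatonically Db major has Fm (iii) on that degree; Fb–Ab–Cb–Eb is instead the major-seventh chord native to Db minor, so it takes the label bIIImaj7.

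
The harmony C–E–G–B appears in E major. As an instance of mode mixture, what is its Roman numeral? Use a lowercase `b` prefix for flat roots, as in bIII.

bVImaj7

In E major scale degree 6 is C#; C is its lowered form, from E minor. The diatonic chord on degree 6 would be C#m (vi), but C–E–G–B is the major-seventh chord from E minor. As a borrowed chord it is labeled bVImaj7.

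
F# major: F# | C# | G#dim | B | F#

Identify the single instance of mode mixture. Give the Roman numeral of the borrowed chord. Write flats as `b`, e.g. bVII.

ii°

The diatonic triads in F# major are F#, G#m, A#m, B, C#, D#m, E#dim. Of the given chords, F#, C# and B are diatonic. G#dim (G#–B–D) doesn't fit — on degree 2 F# major would have G#m (ii). G#dim is the degree-2 chord of F# minor, so it is the borrowed ii°.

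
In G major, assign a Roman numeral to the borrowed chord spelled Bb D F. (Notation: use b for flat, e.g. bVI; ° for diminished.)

bIII

In G major scale degree 3 is B; Bb is its lowered form, from G minor. Bb–D–F is a major chord — the form found in G minor, not the diatonic iii (Bm). Borrowed into G major it is written bIII.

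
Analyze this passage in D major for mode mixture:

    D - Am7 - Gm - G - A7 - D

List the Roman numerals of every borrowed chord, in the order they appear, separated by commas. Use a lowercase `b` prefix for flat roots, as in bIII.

v7, iv

D major has the diatonic set D, Em, F#m, G, A, Bm, C#dim. D, G and A7 all belong to that set. Am7 (A–C–E–G) doesn't fit — on degree 5 D major would have A (V). Am7 is the degree-5 chord of D minor, so it is the borrowed v7. But Gm (G–Bb–D) is foreign: the diatonic IV on degree 4 is G, whereas Gm comes from D minor. It is labeled iv.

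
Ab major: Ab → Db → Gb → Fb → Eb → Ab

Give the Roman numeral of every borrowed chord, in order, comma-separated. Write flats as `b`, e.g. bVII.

Ab major has the diatonic set Ab, Bbm, Cm, Db, Eb, Fm, Gdim. Of the given chords, Ab, Db and Eb are diatonic. Gb (Gb–Bb–Db) doesn't fit — on degree 7 Ab major would have Gdim (vii°). Gb is the degree-7 chord of Ab minor, so it is the borrowed bVII. But Fb (Fb–Ab–Cb) is foreign: the diatonic vi on degree 6 is Fm, whereas Fb comes from Ab minor. It is labeled bVI.

bVII, bVI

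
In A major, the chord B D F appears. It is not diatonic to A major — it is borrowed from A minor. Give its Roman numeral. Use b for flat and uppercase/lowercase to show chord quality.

ii°

B is scale degree 2 in A major. The diatonic chord on degree 2 would be Bm (ii), but B–D–F is the diminished chord from A minor. As a borrowed chord it is labeled ii°.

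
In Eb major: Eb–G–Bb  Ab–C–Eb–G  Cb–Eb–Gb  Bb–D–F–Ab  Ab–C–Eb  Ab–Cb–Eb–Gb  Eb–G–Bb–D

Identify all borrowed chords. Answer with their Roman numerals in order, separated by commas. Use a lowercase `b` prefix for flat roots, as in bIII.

Eb major has the diatonic set Eb, Fm, Gm, Ab, Bb, Cm, Ddim. Of the given chords, Eb–G–Bb = Eb, Ab–C–Eb–G = Abmaj7, Bb–D–F–Ab = Bb7, Ab–C–Eb = Ab and Eb–G–Bb–D = Ebmaj7 are diatonic. Cb–Eb–Gb doesn't fit — on degree 6 Eb major would have Cm (vi). Cb is the degree-6 chord of Eb minor, so it is the borrowed bVI. Ab–Cb–Eb–Gb doesn't fit — on degree 4 Eb major would have Ab (IV). Abm7 is the degree-4 chord of Eb minor, so it is the borrowed iv7.

bVI, iv7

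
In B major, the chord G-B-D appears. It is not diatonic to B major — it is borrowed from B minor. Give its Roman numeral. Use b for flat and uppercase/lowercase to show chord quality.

The root G is the lowered 6th scale degree — diatonically B major has G# there. Diatonically B major has G#m (vi) on that degree; G–B–D is instead the major chord native to B minor, so it takes the label bVI.

bVI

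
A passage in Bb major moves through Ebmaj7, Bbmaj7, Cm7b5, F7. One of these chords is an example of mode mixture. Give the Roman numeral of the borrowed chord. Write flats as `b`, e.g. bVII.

Bb major has the diatonic set Bb, Cm, Dm, Eb, F, Gm, Adim. Of the given chords, Ebmaj7, Bbmaj7 and F7 are diatonic. Cm7b5 (C–Eb–Gb–Bb) doesn't fit — on degree 2 Bb major would have Cm (ii). Cm7b5 is the degree-2 chord of Bb minor, so it is the borrowed iiø7.

iiø7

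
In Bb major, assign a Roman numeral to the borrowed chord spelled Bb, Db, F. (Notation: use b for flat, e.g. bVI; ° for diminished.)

Bb is scale degree 1 in Bb major. The diatonic chord on degree 1 would be Bb (I), but Bb–Db–F is the minor chord from Bb minor. As a borrowed chord it is labeled i.

i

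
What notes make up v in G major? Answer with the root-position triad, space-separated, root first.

D F A

v is built on scale degree 5, which is D in both G major and its parallel. In G minor the chord on D is D–F–A.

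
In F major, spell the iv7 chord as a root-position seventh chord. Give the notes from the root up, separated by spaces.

Bb Db F Ab

The root, Bb, is scale degree 4 — the same note in F major and F minor; only the chord quality changes. In F minor the chord on Bb is Bb–Db–F–Ab.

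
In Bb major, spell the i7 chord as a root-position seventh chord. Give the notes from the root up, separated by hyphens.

The root, Bb, is scale degree 1 — the same note in Bb major and Bb minor; only the chord quality changes. Building the minor-seventh chord from the parallel minor on Bb: Bb–Db–F–Ab.

Bb-Db-F-Ab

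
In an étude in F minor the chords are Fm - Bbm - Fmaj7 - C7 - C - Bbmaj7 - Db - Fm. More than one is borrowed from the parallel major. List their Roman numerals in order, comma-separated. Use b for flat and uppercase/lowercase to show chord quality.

Imaj7, IVmaj7

F minor has the diatonic set Fm, Gdim, Ab, Bbm, C, Db, Eb (with V from harmonic minor). Fm, Bbm, C7, C and Db all belong to that set. Fmaj7 (F–A–C–E) is not: scale degree 1 in F minor carries Fm (i). In F major the chord on that degree is Fmaj7, so here it functions as Imaj7, borrowed from the parallel major. Bbmaj7 (Bb–D–F–A) is not: scale degree 4 in F minor carries Bbm (iv). In F major the chord on that degree is Bbmaj7, so here it functions as IVmaj7, borrowed from the parallel major.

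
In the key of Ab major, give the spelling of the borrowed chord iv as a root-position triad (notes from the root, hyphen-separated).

The root, Db, is scale degree 4 — the same note in Ab major and Ab minor; only the chord quality changes. Building the minor chord from the parallel minor on Db: Db–Fb–Ab.

Db-Fb-Ab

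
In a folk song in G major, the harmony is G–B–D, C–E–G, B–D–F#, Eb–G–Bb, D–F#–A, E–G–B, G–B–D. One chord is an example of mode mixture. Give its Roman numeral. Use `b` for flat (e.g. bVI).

G major has the diatonic set G, Am, Bm, C, D, Em, F#dim. G–B–D = G, C–E–G = C, B–D–F# = Bm, D–F#–A = D and E–G–B = Em all belong to that set. Eb–G–Bb is not: scale degree 6 in G major carries Em (vi). In G minor the chord on that degree is Eb, so here it functions as bVI, borrowed from the parallel minor.

bVI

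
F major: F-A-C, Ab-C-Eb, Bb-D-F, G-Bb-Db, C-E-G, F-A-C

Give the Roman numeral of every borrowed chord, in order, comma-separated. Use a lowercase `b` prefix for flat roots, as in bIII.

bIII, ii°

In F major the diatonic chords are F, Gm, Am, Bb, C, Dm, Edim. F–A–C = F, Bb–D–F = Bb and C–E–G = C all belong to that set. But Ab–C–Eb is foreign: the diatonic iii on degree 3 is Am, whereas Ab comes from F minor. It is labeled bIII. G–Bb–Db is not: scale degree 2 in F major carries Gm (ii). In F minor the chord on that degree is Gdim, so here it functions as ii°, borrowed from the parallel minor.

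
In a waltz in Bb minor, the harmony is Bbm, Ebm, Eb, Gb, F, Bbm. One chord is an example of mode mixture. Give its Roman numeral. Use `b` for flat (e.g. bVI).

Bb minor has the diatonic set Bbm, Cdim, Db, Ebm, F, Gb, Ab (with V from harmonic minor). Bbm, Ebm, Gb and F all belong to that set. But Eb (Eb–G–Bb) is foreign: the diatonic iv on degree 4 is Ebm, whereas Eb comes from Bb major. It is labeled IV.

IV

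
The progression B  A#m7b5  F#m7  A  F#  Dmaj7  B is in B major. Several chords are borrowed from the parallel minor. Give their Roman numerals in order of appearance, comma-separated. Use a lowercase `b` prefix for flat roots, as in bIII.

B major has the diatonic set B, C#m, D#m, E, F#, G#m, A#dim. Of the given chords, B, A#m7b5 and F# are diatonic. F#m7 (F#–A–C#–E) doesn't fit — on degree 5 B major would have F# (V). F#m7 is the degree-5 chord of B minor, so it is the borrowed v7. A (A–C#–E) doesn't fit — on degree 7 B major would have A#dim (vii°). A is the degree-7 chord of B minor, so it is the borrowed bVII. But Dmaj7 (D–F#–A–C#) is foreign: the diatonic iii on degree 3 is D#m, whereas Dmaj7 comes from B minor. It is labeled bIIImaj7.

v7, bVII, bIIImaj7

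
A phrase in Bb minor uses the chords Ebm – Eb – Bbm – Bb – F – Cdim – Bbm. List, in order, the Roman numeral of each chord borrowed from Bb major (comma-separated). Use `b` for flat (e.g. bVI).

The diatonic triads in Bb minor (with V from harmonic minor) are Bbm, Cdim, Db, Ebm, F, Gb, Ab. Of the given chords, Ebm, Bbm, F and Cdim are diatonic. But Eb (Eb–G–Bb) is foreign: the diatonic iv on degree 4 is Ebm, whereas Eb comes from Bb major. It is labeled IV. Bb (Bb–D–F) doesn't fit — on degree 1 Bb minor would have Bbm (i). Bb is the degree-1 chord of Bb major, so it is the borrowed I.

IV, I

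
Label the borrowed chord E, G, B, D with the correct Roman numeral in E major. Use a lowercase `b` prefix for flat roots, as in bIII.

i7

E is scale degree 1 in E major. Diatonically E major has E (I) on that degree; E–G–B–D is instead the minor-seventh chord native to E minor, so it takes the label i7.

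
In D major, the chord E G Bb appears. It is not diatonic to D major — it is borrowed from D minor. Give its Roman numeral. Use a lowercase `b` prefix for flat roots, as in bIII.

The root E is the diatonic 2nd degree of D major; the borrowing shows in the chord quality. Diatonically D major has Em (ii) on that degree; E–G–Bb is instead the diminished chord native to D minor, so it takes the label ii°.

ii°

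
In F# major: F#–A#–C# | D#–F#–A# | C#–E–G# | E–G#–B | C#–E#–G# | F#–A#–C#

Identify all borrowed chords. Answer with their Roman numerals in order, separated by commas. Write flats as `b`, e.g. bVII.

F# major has the diatonic set F#, G#m, A#m, B, C#, D#m, E#dim. F#–A#–C# = F#, D#–F#–A# = D#m and C#–E#–G# = C# are all diatonic. C#–E–G# is not: scale degree 5 in F# major carries C# (V). In F# minor the chord on that degree is C#m, so here it functions as v, borrowed from the parallel minor. But E–G#–B is foreign: the diatonic vii° on degree 7 is E#dim, whereas E comes from F# minor. It is labeled bVII.

v, bVII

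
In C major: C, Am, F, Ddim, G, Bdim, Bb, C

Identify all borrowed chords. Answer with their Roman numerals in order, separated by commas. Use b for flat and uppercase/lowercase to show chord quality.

C major has the diatonic set C, Dm, Em, F, G, Am, Bdim. C, Am, F, G and Bdim all belong to that set. But Ddim (D–F–Ab) is foreign: the diatonic ii on degree 2 is Dm, whereas Ddim comes from C minor. It is labeled ii°. Bb (Bb–D–F) doesn't fit — on degree 7 C major would have Bdim (vii°). Bb is the degree-7 chord of C minor, so it is the borrowed bVII.

ii°, bVII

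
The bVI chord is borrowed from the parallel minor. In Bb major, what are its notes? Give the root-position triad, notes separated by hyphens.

Gb-Bb-Db

The root of bVI is the lowered 6th degree: G becomes Gb. Building the major chord from the parallel minor on Gb: Gb–Bb–Db.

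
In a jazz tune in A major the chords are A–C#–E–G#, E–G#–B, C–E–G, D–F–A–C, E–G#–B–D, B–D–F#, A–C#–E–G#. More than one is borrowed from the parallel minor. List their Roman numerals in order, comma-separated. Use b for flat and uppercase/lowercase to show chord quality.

In A major the diatonic chords are A, Bm, C#m, D, E, F#m, G#dim. Of the given chords, A–C#–E–G# = Amaj7, E–G#–B = E, E–G#–B–D = E7 and B–D–F# = Bm are diatonic. C–E–G doesn't fit — on degree 3 A major would have C#m (iii). C is the degree-3 chord of A minor, so it is the borrowed bIII. But D–F–A–C is foreign: the diatonic IV on degree 4 is D, whereas Dm7 comes from A minor. It is labeled iv7.

bIII, iv7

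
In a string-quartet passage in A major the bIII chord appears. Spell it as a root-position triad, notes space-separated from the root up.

Scale degree 3 in A major is C#. bIII uses the lowered form, C, taken from A minor. Building the major chord from the parallel minor on C: C–E–G.

C E G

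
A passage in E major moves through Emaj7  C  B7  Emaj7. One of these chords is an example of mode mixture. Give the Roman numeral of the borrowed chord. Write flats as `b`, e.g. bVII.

The diatonic triads in E major are E, F#m, G#m, A, B, C#m, D#dim. Emaj7 and B7 are both diatonic. C (C–E–G) doesn't fit — on degree 6 E major would have C#m (vi). C is the degree-6 chord of E minor, so it is the borrowed bVI.

bVI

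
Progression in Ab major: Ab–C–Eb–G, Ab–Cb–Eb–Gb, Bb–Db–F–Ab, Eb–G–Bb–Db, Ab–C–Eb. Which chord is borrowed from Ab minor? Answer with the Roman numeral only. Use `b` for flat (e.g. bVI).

i7

In Ab major the diatonic chords are Ab, Bbm, Cm, Db, Eb, Fm, Gdim. Ab–C–Eb–G = Abmaj7, Bb–Db–F–Ab = Bbm7, Eb–G–Bb–Db = Eb7 and Ab–C–Eb = Ab are all diatonic. But Ab–Cb–Eb–Gb is foreign: the diatonic I on degree 1 is Ab, whereas Abm7 comes from Ab minor. It is labeled i7.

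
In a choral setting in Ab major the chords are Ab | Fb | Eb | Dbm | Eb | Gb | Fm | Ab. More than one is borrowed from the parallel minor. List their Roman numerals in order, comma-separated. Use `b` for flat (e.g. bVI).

In Ab major the diatonic chords are Ab, Bbm, Cm, Db, Eb, Fm, Gdim. Ab, Eb and Fm are all diatonic. Fb (Fb–Ab–Cb) doesn't fit — on degree 6 Ab major would have Fm (vi). Fb is the degree-6 chord of Ab minor, so it is the borrowed bVI. Dbm (Db–Fb–Ab) is not: scale degree 4 in Ab major carries Db (IV). In Ab minor the chord on that degree is Dbm, so here it functions as iv, borrowed from the parallel minor. Gb (Gb–Bb–Db) doesn't fit — on degree 7 Ab major would have Gdim (vii°). Gb is the degree-7 chord of Ab minor, so it is the borrowed bVII.

bVI, iv, bVII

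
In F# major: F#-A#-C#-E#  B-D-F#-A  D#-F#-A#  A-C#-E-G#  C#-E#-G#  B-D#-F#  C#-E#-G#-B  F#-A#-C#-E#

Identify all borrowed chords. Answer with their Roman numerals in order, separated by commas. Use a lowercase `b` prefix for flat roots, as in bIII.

In F# major the diatonic chords are F#, G#m, A#m, B, C#, D#m, E#dim. F#–A#–C#–E# = F#maj7, D#–F#–A# = D#m, C#–E#–G# = C#, B–D#–F# = B and C#–E#–G#–B = C#7 all belong to that set. But B–D–F#–A is foreign: the diatonic IV on degree 4 is B, whereas Bm7 comes from F# minor. It is labeled iv7. A–C#–E–G# is not: scale degree 3 in F# major carries A#m (iii). In F# minor the chord on that degree is Amaj7, so here it functions as bIIImaj7, borrowed from the parallel minor.

iv7, bIIImaj7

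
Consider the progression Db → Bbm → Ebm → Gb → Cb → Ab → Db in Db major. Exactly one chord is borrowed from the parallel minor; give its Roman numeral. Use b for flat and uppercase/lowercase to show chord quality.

bVII

The diatonic triads in Db major are Db, Ebm, Fm, Gb, Ab, Bbm, Cdim. Db, Bbm, Ebm, Gb and Ab all belong to that set. Cb (Cb–Eb–Gb) doesn't fit — on degree 7 Db major would have Cdim (vii°). Cb is the degree-7 chord of Db minor, so it is the borrowed bVII.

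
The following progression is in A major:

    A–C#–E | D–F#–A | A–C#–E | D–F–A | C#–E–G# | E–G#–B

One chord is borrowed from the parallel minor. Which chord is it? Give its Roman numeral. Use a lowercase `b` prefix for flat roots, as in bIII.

In A major the diatonic chords are A, Bm, C#m, D, E, F#m, G#dim. Of the given chords, A–C#–E = A, D–F#–A = D, C#–E–G# = C#m and E–G#–B = E are diatonic. D–F–A is not: scale degree 4 in A major carries D (IV). In A minor the chord on that degree is Dm, so here it functions as iv, borrowed from the parallel minor.

iv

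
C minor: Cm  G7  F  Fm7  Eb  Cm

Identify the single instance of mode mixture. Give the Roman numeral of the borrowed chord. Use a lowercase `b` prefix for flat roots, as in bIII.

In C minor (with V from harmonic minor) the diatonic chords are Cm, Ddim, Eb, Fm, G, Ab, Bb. Of the given chords, Cm, G7, Fm7 and Eb are diatonic. But F (F–A–C) is foreign: the diatonic iv on degree 4 is Fm, whereas F comes from C major. It is labeled IV.

IV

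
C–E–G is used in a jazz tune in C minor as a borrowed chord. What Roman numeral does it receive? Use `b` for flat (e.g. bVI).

The root C is the diatonic 1st degree of C minor; the borrowing shows in the chord quality. The diatonic chord on degree 1 would be Cm (i), but C–E–G is the major chord from C major. As a borrowed chord it is labeled I.

I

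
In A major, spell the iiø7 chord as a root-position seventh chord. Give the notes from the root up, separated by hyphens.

B-D-F-A

The root, B, is scale degree 2 — the same note in A major and A minor; only the chord quality changes. Stacking thirds in A minor on B gives B–D–F–A.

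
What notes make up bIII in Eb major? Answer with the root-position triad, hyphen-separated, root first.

The root of bIII is the lowered 3rd degree: G becomes Gb. Building the major chord from the parallel minor on Gb: Gb–Bb–Db.

Gb-Bb-Db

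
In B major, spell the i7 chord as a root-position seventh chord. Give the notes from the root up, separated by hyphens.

B-D-F#-A

The root, B, is scale degree 1 — the same note in B major and B minor; only the chord quality changes. Building the minor-seventh chord from the parallel minor on B: B–D–F#–A.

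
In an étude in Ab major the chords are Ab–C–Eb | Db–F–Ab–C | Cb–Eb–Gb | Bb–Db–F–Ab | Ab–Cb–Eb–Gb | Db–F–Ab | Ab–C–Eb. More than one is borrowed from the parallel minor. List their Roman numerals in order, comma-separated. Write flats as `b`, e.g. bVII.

Ab major has the diatonic set Ab, Bbm, Cm, Db, Eb, Fm, Gdim. Of the given chords, Ab–C–Eb = Ab, Db–F–Ab–C = Dbmaj7, Bb–Db–F–Ab = Bbm7 and Db–F–Ab = Db are diatonic. But Cb–Eb–Gb is foreign: the diatonic iii on degree 3 is Cm, whereas Cb comes from Ab minor. It is labeled bIII. Ab–Cb–Eb–Gb doesn't fit — on degree 1 Ab major would have Ab (I). Abm7 is the degree-1 chord of Ab minor, so it is the borrowed i7.

bIII, i7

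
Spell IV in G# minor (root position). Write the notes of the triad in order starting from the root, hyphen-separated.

C#-E#-G#

The root, C#, is scale degree 4 — the same note in G# minor and G# major; only the chord quality changes. Stacking thirds in G# major on C# gives C#–E#–G#.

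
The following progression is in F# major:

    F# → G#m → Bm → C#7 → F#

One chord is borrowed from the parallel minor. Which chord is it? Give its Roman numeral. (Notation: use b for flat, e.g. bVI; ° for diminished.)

In F# major the diatonic chords are F#, G#m, A#m, B, C#, D#m, E#dim. F#, G#m and C#7 all belong to that set. But Bm (B–D–F#) is foreign: the diatonic IV on degree 4 is B, whereas Bm comes from F# minor. It is labeled iv.

iv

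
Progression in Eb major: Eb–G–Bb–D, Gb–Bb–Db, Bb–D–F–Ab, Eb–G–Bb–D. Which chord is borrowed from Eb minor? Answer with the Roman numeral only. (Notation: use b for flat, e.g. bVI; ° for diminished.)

Eb major has the diatonic set Eb, Fm, Gm, Ab, Bb, Cm, Ddim. Eb–G–Bb–D = Ebmaj7 and Bb–D–F–Ab = Bb7 are both diatonic. Gb–Bb–Db doesn't fit — on degree 3 Eb major would have Gm (iii). Gb is the degree-3 chord of Eb minor, so it is the borrowed bIII.

bIII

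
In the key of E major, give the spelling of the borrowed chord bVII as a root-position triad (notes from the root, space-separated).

Scale degree 7 in E major is D#. bVII uses the lowered form, D, taken from E minor. In E minor the chord on D is D–F#–A.

D F# A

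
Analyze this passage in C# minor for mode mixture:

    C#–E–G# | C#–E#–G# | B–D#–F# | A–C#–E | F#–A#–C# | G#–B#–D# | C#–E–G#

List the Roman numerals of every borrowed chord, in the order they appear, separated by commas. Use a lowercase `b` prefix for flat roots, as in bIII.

I, IV

In C# minor (with V from harmonic minor) the diatonic chords are C#m, D#dim, E, F#m, G#, A, B. C#–E–G# = C#m, B–D#–F# = B, A–C#–E = A and G#–B#–D# = G# all belong to that set. But C#–E#–G# is foreign: the diatonic i on degree 1 is C#m, whereas C# comes from C# major. It is labeled I. F#–A#–C# doesn't fit — on degree 4 C# minor would have F#m (iv). F# is the degree-4 chord of C# major, so it is the borrowed IV.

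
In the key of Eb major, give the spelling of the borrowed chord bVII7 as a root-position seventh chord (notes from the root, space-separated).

Db F Ab Cb

Scale degree 7 in Eb major is D. bVII7 uses the lowered form, Db, taken from Eb minor. In Eb minor the chord on Db is Db–F–Ab–Cb.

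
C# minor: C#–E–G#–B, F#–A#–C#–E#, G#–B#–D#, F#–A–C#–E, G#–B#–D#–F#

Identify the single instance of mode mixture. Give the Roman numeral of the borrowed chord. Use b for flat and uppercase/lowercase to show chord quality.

In C# minor (with V from harmonic minor) the diatonic chords are C#m, D#dim, E, F#m, G#, A, B. Of the given chords, C#–E–G#–B = C#m7, G#–B#–D# = G#, F#–A–C#–E = F#m7 and G#–B#–D#–F# = G#7 are diatonic. But F#–A#–C#–E# is foreign: the diatonic iv on degree 4 is F#m, whereas F#maj7 comes from C# major. It is labeled IVmaj7.

IVmaj7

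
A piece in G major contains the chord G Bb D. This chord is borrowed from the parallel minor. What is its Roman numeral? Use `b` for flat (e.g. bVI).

i

G is scale degree 1 in G major. The diatonic chord on degree 1 would be G (I), but G–Bb–D is the minor chord from G minor. As a borrowed chord it is labeled i.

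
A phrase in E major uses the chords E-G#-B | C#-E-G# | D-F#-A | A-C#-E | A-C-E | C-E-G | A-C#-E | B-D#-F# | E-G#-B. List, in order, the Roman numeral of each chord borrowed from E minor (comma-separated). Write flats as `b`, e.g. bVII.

E major has the diatonic set E, F#m, G#m, A, B, C#m, D#dim. E–G#–B = E, C#–E–G# = C#m, A–C#–E = A and B–D#–F# = B all belong to that set. But D–F#–A is foreign: the diatonic vii° on degree 7 is D#dim, whereas D comes from E minor. It is labeled bVII. A–C–E is not: scale degree 4 in E major carries A (IV). In E minor the chord on that degree is Am, so here it functions as iv, borrowed from the parallel minor. C–E–G is not: scale degree 6 in E major carries C#m (vi). In E minor the chord on that degree is C, so here it functions as bVI, borrowed from the parallel minor.

bVII, iv, bVI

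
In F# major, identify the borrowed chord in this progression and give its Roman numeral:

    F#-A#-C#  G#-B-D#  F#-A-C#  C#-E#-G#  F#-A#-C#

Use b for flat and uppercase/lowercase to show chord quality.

F# major has the diatonic set F#, G#m, A#m, B, C#, D#m, E#dim. Of the given chords, F#–A#–C# = F#, G#–B–D# = G#m and C#–E#–G# = C# are diatonic. But F#–A–C# is foreign: the diatonic I on degree 1 is F#, whereas F#m comes from F# minor. It is labeled i.

i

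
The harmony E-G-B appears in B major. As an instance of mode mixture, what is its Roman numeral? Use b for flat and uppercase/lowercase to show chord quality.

The root E is the diatonic 4th degree of B major; the borrowing shows in the chord quality. E–G–B is a minor chord — the form found in B minor, not the diatonic IV (E). Borrowed into B major it is written iv.

iv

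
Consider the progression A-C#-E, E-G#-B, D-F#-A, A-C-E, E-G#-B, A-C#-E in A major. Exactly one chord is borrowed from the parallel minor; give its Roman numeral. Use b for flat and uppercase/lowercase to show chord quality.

i

A major has the diatonic set A, Bm, C#m, D, E, F#m, G#dim. A–C#–E = A, E–G#–B = E and D–F#–A = D all belong to that set. A–C–E doesn't fit — on degree 1 A major would have A (I). Am is the degree-1 chord of A minor, so it is the borrowed i.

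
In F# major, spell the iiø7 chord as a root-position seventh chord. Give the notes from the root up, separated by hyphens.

The root, G#, is scale degree 2 — the same note in F# major and F# minor; only the chord quality changes. Building the half-diminished-seventh chord from the parallel minor on G#: G#–B–D–F#.

G#-B-D-F#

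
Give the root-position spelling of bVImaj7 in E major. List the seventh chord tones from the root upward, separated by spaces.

bVImaj7 is built on the lowered scale degree 6. In E major degree 6 is C#; lowered it becomes C. Building the major-seventh chord from the parallel minor on C: C–E–G–B.

C E G B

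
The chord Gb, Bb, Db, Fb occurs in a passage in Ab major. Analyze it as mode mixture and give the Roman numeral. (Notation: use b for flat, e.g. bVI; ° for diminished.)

Gb is the lowered form of scale degree 7 in Ab major (the diatonic degree 7 is G). Diatonically Ab major has Gdim (vii°) on that degree; Gb–Bb–Db–Fb is instead the dominant-seventh chord native to Ab minor, so it takes the label bVII7.

bVII7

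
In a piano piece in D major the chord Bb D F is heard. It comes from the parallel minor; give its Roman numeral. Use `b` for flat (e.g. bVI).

bVI

In D major scale degree 6 is B; Bb is its lowered form, from D minor. Diatonically D major has Bm (vi) on that degree; Bb–D–F is instead the major chord native to D minor, so it takes the label bVI.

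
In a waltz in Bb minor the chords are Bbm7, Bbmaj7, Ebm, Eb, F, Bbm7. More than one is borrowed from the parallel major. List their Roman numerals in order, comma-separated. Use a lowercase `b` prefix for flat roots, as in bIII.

Imaj7, IV

The diatonic triads in Bb minor (with V from harmonic minor) are Bbm, Cdim, Db, Ebm, F, Gb, Ab. Of the given chords, Bbm7, Ebm and F are diatonic. But Bbmaj7 (Bb–D–F–A) is foreign: the diatonic i on degree 1 is Bbm, whereas Bbmaj7 comes from Bb major. It is labeled Imaj7. Eb (Eb–G–Bb) doesn't fit — on degree 4 Bb minor would have Ebm (iv). Eb is the degree-4 chord of Bb major, so it is the borrowed IV.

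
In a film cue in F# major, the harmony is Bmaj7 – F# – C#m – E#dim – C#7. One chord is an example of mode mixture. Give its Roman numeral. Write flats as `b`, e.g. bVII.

v

In F# major the diatonic chords are F#, G#m, A#m, B, C#, D#m, E#dim. Bmaj7, F#, E#dim and C#7 are all diatonic. C#m (C#–E–G#) is not: scale degree 5 in F# major carries C# (V). In F# minor the chord on that degree is C#m, so here it functions as v, borrowed from the parallel minor.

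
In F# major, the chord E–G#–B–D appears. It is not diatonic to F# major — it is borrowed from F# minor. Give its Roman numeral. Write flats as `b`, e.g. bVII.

E is the lowered form of scale degree 7 in F# major (the diatonic degree 7 is E#). Diatonically F# major has E#dim (vii°) on that degree; E–G#–B–D is instead the dominant-seventh chord native to F# minor, so it takes the label bVII7.

bVII7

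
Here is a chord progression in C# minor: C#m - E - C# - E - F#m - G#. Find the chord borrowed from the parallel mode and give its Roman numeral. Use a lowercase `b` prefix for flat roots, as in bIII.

I

C# minor has the diatonic set C#m, D#dim, E, F#m, G#, A, B (with V from harmonic minor). C#m, E, F#m and G# are all diatonic. C# (C#–E#–G#) doesn't fit — on degree 1 C# minor would have C#m (i). C# is the degree-1 chord of C# major, so it is the borrowed I.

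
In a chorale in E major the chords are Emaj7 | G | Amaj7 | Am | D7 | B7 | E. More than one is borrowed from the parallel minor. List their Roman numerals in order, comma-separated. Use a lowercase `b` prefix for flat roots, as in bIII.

bIII, iv, bVII7

In E major the diatonic chords are E, F#m, G#m, A, B, C#m, D#dim. Emaj7, Amaj7, B7 and E are all diatonic. But G (G–B–D) is foreign: the diatonic iii on degree 3 is G#m, whereas G comes from E minor. It is labeled bIII. But Am (A–C–E) is foreign: the diatonic IV on degree 4 is A, whereas Am comes from E minor. It is labeled iv. D7 (D–F#–A–C) doesn't fit — on degree 7 E major would have D#dim (vii°). D7 is the degree-7 chord of E minor, so it is the borrowed bVII7.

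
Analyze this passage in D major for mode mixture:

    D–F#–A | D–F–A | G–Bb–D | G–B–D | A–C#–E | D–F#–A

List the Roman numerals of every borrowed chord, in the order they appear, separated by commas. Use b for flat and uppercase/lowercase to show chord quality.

The diatonic triads in D major are D, Em, F#m, G, A, Bm, C#dim. Of the given chords, D–F#–A = D, G–B–D = G and A–C#–E = A are diatonic. D–F–A is not: scale degree 1 in D major carries D (I). In D minor the chord on that degree is Dm, so here it functions as i, borrowed from the parallel minor. G–Bb–D doesn't fit — on degree 4 D major would have G (IV). Gm is the degree-4 chord of D minor, so it is the borrowed iv.

i, iv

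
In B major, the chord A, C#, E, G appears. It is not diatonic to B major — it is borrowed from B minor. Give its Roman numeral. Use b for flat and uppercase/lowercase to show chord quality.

In B major scale degree 7 is A#; A is its lowered form, from B minor. A–C#–E–G is a dominant-seventh chord — the form found in B minor, not the diatonic vii° (A#dim). Borrowed into B major it is written bVII7.

bVII7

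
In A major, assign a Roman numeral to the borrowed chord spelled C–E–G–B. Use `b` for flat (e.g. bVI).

C is the lowered form of scale degree 3 in A major (the diatonic degree 3 is C#). The diatonic chord on degree 3 would be C#m (iii), but C–E–G–B is the major-seventh chord from A minor. As a borrowed chord it is labeled bIIImaj7.

bIIImaj7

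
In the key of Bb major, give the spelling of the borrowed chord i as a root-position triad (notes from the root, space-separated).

Bb Db F

i is built on scale degree 1, which is Bb in both Bb major and its parallel. Stacking thirds in Bb minor on Bb gives Bb–Db–F.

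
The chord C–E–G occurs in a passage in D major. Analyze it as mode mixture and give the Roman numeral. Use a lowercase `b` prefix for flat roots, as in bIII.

bVII

The root C is the lowered 7th scale degree — diatonically D major has C# there. The diatonic chord on degree 7 would be C#dim (vii°), but C–E–G is the major chord from D minor. As a borrowed chord it is labeled bVII.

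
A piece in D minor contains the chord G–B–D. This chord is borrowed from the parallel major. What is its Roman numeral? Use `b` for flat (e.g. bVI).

IV

The root G is the diatonic 4th degree of D minor; the borrowing shows in the chord quality. Diatonically D minor has Gm (iv) on that degree; G–B–D is instead the major chord native to D major, so it takes the label IV.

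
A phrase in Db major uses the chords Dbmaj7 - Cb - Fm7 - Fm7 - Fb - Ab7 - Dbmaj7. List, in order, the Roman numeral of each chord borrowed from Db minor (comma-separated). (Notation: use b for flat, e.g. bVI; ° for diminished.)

Db major has the diatonic set Db, Ebm, Fm, Gb, Ab, Bbm, Cdim. Dbmaj7, Fm7 and Ab7 all belong to that set. Cb (Cb–Eb–Gb) doesn't fit — on degree 7 Db major would have Cdim (vii°). Cb is the degree-7 chord of Db minor, so it is the borrowed bVII. Fb (Fb–Ab–Cb) doesn't fit — on degree 3 Db major would have Fm (iii). Fb is the degree-3 chord of Db minor, so it is the borrowed bIII.

bVII, bIII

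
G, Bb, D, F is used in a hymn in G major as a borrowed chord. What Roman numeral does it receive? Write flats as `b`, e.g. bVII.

i7

The root G is the diatonic 1st degree of G major; the borrowing shows in the chord quality. Diatonically G major has G (I) on that degree; G–Bb–D–F is instead the minor-seventh chord native to G minor, so it takes the label i7.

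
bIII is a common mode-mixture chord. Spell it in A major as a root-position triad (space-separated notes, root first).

bIII is built on the lowered scale degree 3. In A major degree 3 is C#; lowered it becomes C. Building the major chord from the parallel minor on C: C–E–G.

C E G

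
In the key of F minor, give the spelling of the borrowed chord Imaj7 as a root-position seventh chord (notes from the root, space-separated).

Imaj7 is built on scale degree 1, which is F in both F minor and its parallel. Building the major-seventh chord from the parallel major on F: F–A–C–E.

F A C E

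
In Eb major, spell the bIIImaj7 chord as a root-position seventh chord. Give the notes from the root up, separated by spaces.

Gb Bb Db F

Scale degree 3 in Eb major is G. bIIImaj7 uses the lowered form, Gb, taken from Eb minor. In Eb minor the chord on Gb is Gb–Bb–Db–F.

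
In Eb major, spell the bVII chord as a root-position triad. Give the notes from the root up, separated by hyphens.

Scale degree 7 in Eb major is D. bVII uses the lowered form, Db, taken from Eb minor. Building the major chord from the parallel minor on Db: Db–F–Ab.

Db-F-Ab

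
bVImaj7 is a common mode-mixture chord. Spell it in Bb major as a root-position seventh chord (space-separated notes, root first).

Scale degree 6 in Bb major is G. bVImaj7 uses the lowered form, Gb, taken from Bb minor. Stacking thirds in Bb minor on Gb gives Gb–Bb–Db–F.

Gb Bb Db F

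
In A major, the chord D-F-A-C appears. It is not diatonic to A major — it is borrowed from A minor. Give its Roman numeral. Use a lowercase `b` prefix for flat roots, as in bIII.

iv7

D is scale degree 4 in A major. Diatonically A major has D (IV) on that degree; D–F–A–C is instead the minor-seventh chord native to A minor, so it takes the label iv7.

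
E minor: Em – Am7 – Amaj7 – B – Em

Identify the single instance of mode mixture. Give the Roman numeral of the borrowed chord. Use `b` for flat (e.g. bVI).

The diatonic triads in E minor (with V from harmonic minor) are Em, F#dim, G, Am, B, C, D. Em, Am7 and B are all diatonic. But Amaj7 (A–C#–E–G#) is foreign: the diatonic iv on degree 4 is Am, whereas Amaj7 comes from E major. It is labeled IVmaj7.

IVmaj7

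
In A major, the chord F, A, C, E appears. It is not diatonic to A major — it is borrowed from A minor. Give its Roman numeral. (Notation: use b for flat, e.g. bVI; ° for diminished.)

The root F is the lowered 6th scale degree — diatonically A major has F# there. Diatonically A major has F#m (vi) on that degree; F–A–C–E is instead the major-seventh chord native to A minor, so it takes the label bVImaj7.

bVImaj7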